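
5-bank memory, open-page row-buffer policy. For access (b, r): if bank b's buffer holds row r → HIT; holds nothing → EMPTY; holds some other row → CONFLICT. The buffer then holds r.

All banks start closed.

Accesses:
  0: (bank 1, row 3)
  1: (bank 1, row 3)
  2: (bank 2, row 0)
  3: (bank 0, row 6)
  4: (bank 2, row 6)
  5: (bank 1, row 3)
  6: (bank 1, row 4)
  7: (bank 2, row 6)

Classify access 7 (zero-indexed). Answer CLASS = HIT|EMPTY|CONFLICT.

0: bank 1 row 3 — prev None → EMPTY
1: bank 1 row 3 — prev 3 → HIT
2: bank 2 row 0 — prev None → EMPTY
3: bank 0 row 6 — prev None → EMPTY
4: bank 2 row 6 — prev 0 → CONFLICT
5: bank 1 row 3 — prev 3 → HIT
6: bank 1 row 4 — prev 3 → CONFLICT
7: bank 2 row 6 — prev 6 → HIT

CLASS = HIT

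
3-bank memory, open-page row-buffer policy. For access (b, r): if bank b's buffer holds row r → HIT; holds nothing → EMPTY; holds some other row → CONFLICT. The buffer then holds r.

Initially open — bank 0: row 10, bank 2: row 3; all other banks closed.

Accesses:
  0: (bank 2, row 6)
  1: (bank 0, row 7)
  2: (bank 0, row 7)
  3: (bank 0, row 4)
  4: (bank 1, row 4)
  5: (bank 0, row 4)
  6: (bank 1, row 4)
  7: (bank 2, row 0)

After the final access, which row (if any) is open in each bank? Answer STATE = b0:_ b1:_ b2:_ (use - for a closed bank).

#0 (2,6) C  (was 3)
#1 (0,7) C  (was 10)
#2 (0,7) H  (was 7)
#3 (0,4) C  (was 7)
#4 (1,4) E
#5 (0,4) H  (was 4)
#6 (1,4) H  (was 4)
#7 (2,0) C  (was 6)

STATE = b0:4 b1:4 b2:0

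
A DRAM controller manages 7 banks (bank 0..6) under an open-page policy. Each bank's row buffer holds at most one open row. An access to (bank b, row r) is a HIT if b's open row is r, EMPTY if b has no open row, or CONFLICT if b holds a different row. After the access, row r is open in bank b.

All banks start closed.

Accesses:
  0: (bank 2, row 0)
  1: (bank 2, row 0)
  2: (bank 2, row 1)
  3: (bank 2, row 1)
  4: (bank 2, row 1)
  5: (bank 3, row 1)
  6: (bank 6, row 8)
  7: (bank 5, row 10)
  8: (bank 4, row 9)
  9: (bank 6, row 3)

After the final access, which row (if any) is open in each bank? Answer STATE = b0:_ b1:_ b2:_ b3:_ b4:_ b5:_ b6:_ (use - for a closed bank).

STATE = b0:- b1:- b2:1 b3:1 b4:9 b5:10 b6:3

  [0] b2 r0: no row ⇒ E
  [1] b2 r0: had r0 ⇒ H
  [2] b2 r1: had r0 ⇒ C
  [3] b2 r1: had r1 ⇒ H
  [4] b2 r1: had r1 ⇒ H
  [5] b3 r1: no row ⇒ E
  [6] b6 r8: no row ⇒ E
  [7] b5 r10: no row ⇒ E
  [8] b4 r9: no row ⇒ E
  [9] b6 r3: had r8 ⇒ C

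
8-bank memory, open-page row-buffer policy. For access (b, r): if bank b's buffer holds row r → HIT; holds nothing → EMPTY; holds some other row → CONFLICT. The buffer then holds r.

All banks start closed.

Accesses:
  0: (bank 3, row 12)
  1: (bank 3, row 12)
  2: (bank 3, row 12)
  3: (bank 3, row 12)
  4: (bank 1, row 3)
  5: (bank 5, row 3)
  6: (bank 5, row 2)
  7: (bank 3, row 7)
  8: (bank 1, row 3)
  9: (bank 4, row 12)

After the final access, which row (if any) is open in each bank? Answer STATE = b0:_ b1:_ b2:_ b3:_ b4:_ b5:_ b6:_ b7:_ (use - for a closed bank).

STATE = b0:- b1:3 b2:- b3:7 b4:12 b5:2 b6:- b7:-

  [0] b3 r12: no row ⇒ E
  [1] b3 r12: had r12 ⇒ H
  [2] b3 r12: had r12 ⇒ H
  [3] b3 r12: had r12 ⇒ H
  [4] b1 r3: no row ⇒ E
  [5] b5 r3: no row ⇒ E
  [6] b5 r2: had r3 ⇒ C
  [7] b3 r7: had r12 ⇒ C
  [8] b1 r3: had r3 ⇒ H
  [9] b4 r12: no row ⇒ E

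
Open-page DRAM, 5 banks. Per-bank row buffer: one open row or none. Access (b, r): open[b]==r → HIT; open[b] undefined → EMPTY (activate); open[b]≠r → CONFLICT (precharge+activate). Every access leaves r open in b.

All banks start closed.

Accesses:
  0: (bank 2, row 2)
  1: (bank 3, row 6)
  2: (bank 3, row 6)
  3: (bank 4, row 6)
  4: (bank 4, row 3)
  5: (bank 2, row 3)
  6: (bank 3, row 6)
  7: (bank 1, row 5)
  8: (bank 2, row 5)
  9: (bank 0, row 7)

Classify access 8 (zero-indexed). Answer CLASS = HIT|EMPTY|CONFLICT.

CLASS = CONFLICT

#0 (2,2) E
#1 (3,6) E
#2 (3,6) H  (was 6)
#3 (4,6) E
#4 (4,3) C  (was 6)
#5 (2,3) C  (was 2)
#6 (3,6) H  (was 6)
#7 (1,5) E
#8 (2,5) C  (was 3)
#9 (0,7) E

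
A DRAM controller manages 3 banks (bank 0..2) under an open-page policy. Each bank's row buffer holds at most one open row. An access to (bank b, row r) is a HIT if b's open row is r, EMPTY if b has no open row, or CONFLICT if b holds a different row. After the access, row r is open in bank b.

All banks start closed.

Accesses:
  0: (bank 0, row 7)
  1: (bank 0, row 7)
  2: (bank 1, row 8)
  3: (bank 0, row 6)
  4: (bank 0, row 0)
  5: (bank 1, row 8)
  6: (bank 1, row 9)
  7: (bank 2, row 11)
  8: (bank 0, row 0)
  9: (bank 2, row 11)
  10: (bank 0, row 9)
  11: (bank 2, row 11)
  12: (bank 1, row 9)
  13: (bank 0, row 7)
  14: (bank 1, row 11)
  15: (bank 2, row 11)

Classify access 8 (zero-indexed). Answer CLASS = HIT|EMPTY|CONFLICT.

CLASS = HIT

  [0] b0 r7: no row ⇒ E
  [1] b0 r7: had r7 ⇒ H
  [2] b1 r8: no row ⇒ E
  [3] b0 r6: had r7 ⇒ C
  [4] b0 r0: had r6 ⇒ C
  [5] b1 r8: had r8 ⇒ H
  [6] b1 r9: had r8 ⇒ C
  [7] b2 r11: no row ⇒ E
  [8] b0 r0: had r0 ⇒ H
  [9] b2 r11: had r11 ⇒ H
  [10] b0 r9: had r0 ⇒ C
  [11] b2 r11: had r11 ⇒ H
  [12] b1 r9: had r9 ⇒ H
  [13] b0 r7: had r9 ⇒ C
  [14] b1 r11: had r9 ⇒ C
  [15] b2 r11: had r11 ⇒ H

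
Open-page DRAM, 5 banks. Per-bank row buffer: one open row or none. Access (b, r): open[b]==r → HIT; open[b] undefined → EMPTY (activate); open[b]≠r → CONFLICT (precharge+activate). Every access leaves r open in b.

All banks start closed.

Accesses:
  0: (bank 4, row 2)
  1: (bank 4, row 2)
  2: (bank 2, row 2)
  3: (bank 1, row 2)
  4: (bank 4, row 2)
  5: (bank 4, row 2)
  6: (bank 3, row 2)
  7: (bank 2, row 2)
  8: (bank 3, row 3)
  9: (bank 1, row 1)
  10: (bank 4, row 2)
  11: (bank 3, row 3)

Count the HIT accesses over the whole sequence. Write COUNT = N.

#0 (4,2) E
#1 (4,2) H  (was 2)
#2 (2,2) E
#3 (1,2) E
#4 (4,2) H  (was 2)
#5 (4,2) H  (was 2)
#6 (3,2) E
#7 (2,2) H  (was 2)
#8 (3,3) C  (was 2)
#9 (1,1) C  (was 2)
#10 (4,2) H  (was 2)
#11 (3,3) H  (was 3)

COUNT = 6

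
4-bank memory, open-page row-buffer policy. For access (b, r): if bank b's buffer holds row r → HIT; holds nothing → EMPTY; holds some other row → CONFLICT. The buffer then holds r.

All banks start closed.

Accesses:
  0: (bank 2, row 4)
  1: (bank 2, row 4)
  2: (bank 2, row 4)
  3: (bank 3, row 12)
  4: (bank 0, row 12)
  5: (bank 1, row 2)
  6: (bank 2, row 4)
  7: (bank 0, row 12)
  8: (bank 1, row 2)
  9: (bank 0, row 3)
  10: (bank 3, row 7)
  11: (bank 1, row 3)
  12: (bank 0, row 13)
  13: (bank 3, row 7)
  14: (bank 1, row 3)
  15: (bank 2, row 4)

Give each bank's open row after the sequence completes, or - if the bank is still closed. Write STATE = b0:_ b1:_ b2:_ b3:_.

STATE = b0:13 b1:3 b2:4 b3:7

step 0: bank2 None->4 [EMPTY]
step 1: bank2 4->4 [HIT]
step 2: bank2 4->4 [HIT]
step 3: bank3 None->12 [EMPTY]
step 4: bank0 None->12 [EMPTY]
step 5: bank1 None->2 [EMPTY]
step 6: bank2 4->4 [HIT]
step 7: bank0 12->12 [HIT]
step 8: bank1 2->2 [HIT]
step 9: bank0 12->3 [CONFLICT]
step 10: bank3 12->7 [CONFLICT]
step 11: bank1 2->3 [CONFLICT]
step 12: bank0 3->13 [CONFLICT]
step 13: bank3 7->7 [HIT]
step 14: bank1 3->3 [HIT]
step 15: bank2 4->4 [HIT]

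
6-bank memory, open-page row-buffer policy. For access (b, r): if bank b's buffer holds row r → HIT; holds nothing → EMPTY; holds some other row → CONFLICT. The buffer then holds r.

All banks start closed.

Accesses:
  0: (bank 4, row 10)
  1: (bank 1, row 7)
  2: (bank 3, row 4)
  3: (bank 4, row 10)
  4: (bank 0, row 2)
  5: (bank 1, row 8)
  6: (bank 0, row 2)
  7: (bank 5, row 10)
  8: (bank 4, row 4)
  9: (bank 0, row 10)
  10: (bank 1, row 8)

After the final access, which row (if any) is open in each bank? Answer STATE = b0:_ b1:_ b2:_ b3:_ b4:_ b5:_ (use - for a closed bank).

  [0] b4 r10: no row ⇒ E
  [1] b1 r7: no row ⇒ E
  [2] b3 r4: no row ⇒ E
  [3] b4 r10: had r10 ⇒ H
  [4] b0 r2: no row ⇒ E
  [5] b1 r8: had r7 ⇒ C
  [6] b0 r2: had r2 ⇒ H
  [7] b5 r10: no row ⇒ E
  [8] b4 r4: had r10 ⇒ C
  [9] b0 r10: had r2 ⇒ C
  [10] b1 r8: had r8 ⇒ H

STATE = b0:10 b1:8 b2:- b3:4 b4:4 b5:10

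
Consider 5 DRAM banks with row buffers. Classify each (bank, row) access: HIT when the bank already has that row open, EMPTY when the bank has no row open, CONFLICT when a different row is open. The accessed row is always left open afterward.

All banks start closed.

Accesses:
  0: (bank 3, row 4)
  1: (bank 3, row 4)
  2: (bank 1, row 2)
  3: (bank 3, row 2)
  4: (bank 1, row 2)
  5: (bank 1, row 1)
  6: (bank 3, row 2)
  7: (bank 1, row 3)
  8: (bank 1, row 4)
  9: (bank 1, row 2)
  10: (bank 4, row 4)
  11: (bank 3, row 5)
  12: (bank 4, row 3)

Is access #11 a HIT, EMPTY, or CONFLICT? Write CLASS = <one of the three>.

CLASS = CONFLICT

#0 (3,4) E
#1 (3,4) H  (was 4)
#2 (1,2) E
#3 (3,2) C  (was 4)
#4 (1,2) H  (was 2)
#5 (1,1) C  (was 2)
#6 (3,2) H  (was 2)
#7 (1,3) C  (was 1)
#8 (1,4) C  (was 3)
#9 (1,2) C  (was 4)
#10 (4,4) E
#11 (3,5) C  (was 2)
#12 (4,3) C  (was 4)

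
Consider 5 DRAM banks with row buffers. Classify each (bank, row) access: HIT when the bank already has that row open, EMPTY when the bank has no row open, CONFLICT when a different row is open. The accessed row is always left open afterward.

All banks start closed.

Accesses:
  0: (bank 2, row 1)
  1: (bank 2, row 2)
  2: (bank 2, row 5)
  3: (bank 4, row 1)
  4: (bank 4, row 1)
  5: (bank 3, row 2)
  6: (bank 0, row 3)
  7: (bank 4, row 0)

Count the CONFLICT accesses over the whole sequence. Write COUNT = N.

  [0] b2 r1: no row ⇒ E
  [1] b2 r2: had r1 ⇒ C
  [2] b2 r5: had r2 ⇒ C
  [3] b4 r1: no row ⇒ E
  [4] b4 r1: had r1 ⇒ H
  [5] b3 r2: no row ⇒ E
  [6] b0 r3: no row ⇒ E
  [7] b4 r0: had r1 ⇒ C

COUNT = 3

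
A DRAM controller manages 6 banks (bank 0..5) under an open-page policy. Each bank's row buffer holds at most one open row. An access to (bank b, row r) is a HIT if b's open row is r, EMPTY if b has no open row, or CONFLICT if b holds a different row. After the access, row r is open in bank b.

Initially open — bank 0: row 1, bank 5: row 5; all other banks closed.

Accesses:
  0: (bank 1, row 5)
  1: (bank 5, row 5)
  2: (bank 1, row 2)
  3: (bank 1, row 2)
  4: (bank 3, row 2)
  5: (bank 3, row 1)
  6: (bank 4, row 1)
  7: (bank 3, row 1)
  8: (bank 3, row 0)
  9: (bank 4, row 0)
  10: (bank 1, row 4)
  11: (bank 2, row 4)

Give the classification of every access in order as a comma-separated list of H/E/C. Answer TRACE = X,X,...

#0 (1,5) E
#1 (5,5) H  (was 5)
#2 (1,2) C  (was 5)
#3 (1,2) H  (was 2)
#4 (3,2) E
#5 (3,1) C  (was 2)
#6 (4,1) E
#7 (3,1) H  (was 1)
#8 (3,0) C  (was 1)
#9 (4,0) C  (was 1)
#10 (1,4) C  (was 2)
#11 (2,4) E

TRACE = E,H,C,H,E,C,E,H,C,C,C,E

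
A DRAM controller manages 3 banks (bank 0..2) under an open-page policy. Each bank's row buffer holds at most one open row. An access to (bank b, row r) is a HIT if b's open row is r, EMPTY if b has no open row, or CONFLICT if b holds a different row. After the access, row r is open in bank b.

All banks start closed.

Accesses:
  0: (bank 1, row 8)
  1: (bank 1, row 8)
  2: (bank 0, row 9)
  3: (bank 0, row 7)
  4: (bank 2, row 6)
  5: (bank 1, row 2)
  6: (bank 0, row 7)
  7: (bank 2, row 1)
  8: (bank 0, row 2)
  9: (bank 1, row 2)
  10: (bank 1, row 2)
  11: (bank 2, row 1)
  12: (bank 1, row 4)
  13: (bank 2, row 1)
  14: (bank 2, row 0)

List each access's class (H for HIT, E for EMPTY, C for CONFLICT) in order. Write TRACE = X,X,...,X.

step 0: bank1 None->8 [EMPTY]
step 1: bank1 8->8 [HIT]
step 2: bank0 None->9 [EMPTY]
step 3: bank0 9->7 [CONFLICT]
step 4: bank2 None->6 [EMPTY]
step 5: bank1 8->2 [CONFLICT]
step 6: bank0 7->7 [HIT]
step 7: bank2 6->1 [CONFLICT]
step 8: bank0 7->2 [CONFLICT]
step 9: bank1 2->2 [HIT]
step 10: bank1 2->2 [HIT]
step 11: bank2 1->1 [HIT]
step 12: bank1 2->4 [CONFLICT]
step 13: bank2 1->1 [HIT]
step 14: bank2 1->0 [CONFLICT]

TRACE = E,H,E,C,E,C,H,C,C,H,H,H,C,H,C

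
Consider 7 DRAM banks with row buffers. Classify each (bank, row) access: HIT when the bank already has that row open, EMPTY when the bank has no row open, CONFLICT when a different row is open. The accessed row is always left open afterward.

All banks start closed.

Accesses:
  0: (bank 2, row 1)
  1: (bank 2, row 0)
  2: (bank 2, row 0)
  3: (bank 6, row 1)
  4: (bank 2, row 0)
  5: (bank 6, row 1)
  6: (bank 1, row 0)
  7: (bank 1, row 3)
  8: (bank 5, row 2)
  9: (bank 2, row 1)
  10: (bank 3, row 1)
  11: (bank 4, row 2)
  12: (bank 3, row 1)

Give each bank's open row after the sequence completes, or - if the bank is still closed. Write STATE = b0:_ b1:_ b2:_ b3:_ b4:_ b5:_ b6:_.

  [0] b2 r1: no row ⇒ E
  [1] b2 r0: had r1 ⇒ C
  [2] b2 r0: had r0 ⇒ H
  [3] b6 r1: no row ⇒ E
  [4] b2 r0: had r0 ⇒ H
  [5] b6 r1: had r1 ⇒ H
  [6] b1 r0: no row ⇒ E
  [7] b1 r3: had r0 ⇒ C
  [8] b5 r2: no row ⇒ E
  [9] b2 r1: had r0 ⇒ C
  [10] b3 r1: no row ⇒ E
  [11] b4 r2: no row ⇒ E
  [12] b3 r1: had r1 ⇒ H

STATE = b0:- b1:3 b2:1 b3:1 b4:2 b5:2 b6:1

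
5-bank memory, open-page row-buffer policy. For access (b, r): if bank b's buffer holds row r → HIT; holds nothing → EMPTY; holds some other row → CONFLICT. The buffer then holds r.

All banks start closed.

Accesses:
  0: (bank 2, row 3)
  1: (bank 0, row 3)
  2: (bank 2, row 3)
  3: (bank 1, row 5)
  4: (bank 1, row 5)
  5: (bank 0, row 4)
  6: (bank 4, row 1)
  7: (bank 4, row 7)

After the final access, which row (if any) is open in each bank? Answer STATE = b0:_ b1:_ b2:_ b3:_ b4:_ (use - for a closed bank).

STATE = b0:4 b1:5 b2:3 b3:- b4:7

step 0: bank2 None->3 [EMPTY]
step 1: bank0 None->3 [EMPTY]
step 2: bank2 3->3 [HIT]
step 3: bank1 None->5 [EMPTY]
step 4: bank1 5->5 [HIT]
step 5: bank0 3->4 [CONFLICT]
step 6: bank4 None->1 [EMPTY]
step 7: bank4 1->7 [CONFLICT]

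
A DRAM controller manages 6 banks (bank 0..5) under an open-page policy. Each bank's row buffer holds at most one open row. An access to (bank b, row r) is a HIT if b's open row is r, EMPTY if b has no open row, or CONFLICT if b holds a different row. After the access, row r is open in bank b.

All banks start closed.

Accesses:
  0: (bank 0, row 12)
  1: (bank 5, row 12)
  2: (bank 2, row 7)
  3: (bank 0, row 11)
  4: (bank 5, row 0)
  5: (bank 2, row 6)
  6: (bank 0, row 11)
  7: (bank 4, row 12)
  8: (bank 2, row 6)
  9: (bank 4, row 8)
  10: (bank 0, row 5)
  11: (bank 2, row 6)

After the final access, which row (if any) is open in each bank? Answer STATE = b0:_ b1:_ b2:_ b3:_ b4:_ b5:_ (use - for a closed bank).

STATE = b0:5 b1:- b2:6 b3:- b4:8 b5:0

0: bank 0 row 12 — prev None → EMPTY
1: bank 5 row 12 — prev None → EMPTY
2: bank 2 row 7 — prev None → EMPTY
3: bank 0 row 11 — prev 12 → CONFLICT
4: bank 5 row 0 — prev 12 → CONFLICT
5: bank 2 row 6 — prev 7 → CONFLICT
6: bank 0 row 11 — prev 11 → HIT
7: bank 4 row 12 — prev None → EMPTY
8: bank 2 row 6 — prev 6 → HIT
9: bank 4 row 8 — prev 12 → CONFLICT
10: bank 0 row 5 — prev 11 → CONFLICT
11: bank 2 row 6 — prev 6 → HIT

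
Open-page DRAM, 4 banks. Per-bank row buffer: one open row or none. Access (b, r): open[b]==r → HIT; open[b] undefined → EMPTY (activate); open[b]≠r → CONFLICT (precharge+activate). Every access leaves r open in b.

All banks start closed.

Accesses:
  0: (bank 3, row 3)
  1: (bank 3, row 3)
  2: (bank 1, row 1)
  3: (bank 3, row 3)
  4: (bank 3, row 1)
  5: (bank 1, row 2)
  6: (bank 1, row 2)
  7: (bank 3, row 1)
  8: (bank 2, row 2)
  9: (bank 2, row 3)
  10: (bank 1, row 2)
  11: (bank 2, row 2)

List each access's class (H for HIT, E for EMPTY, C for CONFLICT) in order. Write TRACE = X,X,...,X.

#0 (3,3) E
#1 (3,3) H  (was 3)
#2 (1,1) E
#3 (3,3) H  (was 3)
#4 (3,1) C  (was 3)
#5 (1,2) C  (was 1)
#6 (1,2) H  (was 2)
#7 (3,1) H  (was 1)
#8 (2,2) E
#9 (2,3) C  (was 2)
#10 (1,2) H  (was 2)
#11 (2,2) C  (was 3)

TRACE = E,H,E,H,C,C,H,H,E,C,H,C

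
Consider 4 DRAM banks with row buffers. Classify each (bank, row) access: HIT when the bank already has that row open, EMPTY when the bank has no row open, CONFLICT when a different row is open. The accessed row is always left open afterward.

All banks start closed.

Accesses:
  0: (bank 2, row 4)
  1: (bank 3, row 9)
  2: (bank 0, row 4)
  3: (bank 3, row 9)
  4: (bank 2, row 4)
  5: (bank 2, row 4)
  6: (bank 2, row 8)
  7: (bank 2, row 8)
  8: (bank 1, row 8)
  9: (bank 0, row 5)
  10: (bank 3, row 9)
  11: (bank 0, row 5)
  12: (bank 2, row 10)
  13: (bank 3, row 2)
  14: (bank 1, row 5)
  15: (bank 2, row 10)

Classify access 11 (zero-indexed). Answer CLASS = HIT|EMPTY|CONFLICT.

#0 (2,4) E
#1 (3,9) E
#2 (0,4) E
#3 (3,9) H  (was 9)
#4 (2,4) H  (was 4)
#5 (2,4) H  (was 4)
#6 (2,8) C  (was 4)
#7 (2,8) H  (was 8)
#8 (1,8) E
#9 (0,5) C  (was 4)
#10 (3,9) H  (was 9)
#11 (0,5) H  (was 5)
#12 (2,10) C  (was 8)
#13 (3,2) C  (was 9)
#14 (1,5) C  (was 8)
#15 (2,10) H  (was 10)

CLASS = HIT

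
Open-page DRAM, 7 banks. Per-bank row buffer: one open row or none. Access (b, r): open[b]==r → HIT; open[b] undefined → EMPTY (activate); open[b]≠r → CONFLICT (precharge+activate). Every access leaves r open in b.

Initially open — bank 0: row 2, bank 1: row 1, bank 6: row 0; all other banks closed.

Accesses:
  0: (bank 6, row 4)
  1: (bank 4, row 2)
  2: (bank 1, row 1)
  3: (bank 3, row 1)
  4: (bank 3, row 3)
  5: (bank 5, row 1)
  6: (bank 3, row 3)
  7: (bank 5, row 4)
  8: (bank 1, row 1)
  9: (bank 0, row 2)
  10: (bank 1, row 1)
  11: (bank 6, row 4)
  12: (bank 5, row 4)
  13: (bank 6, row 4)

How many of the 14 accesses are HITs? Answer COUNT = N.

COUNT = 8

#0 (6,4) C  (was 0)
#1 (4,2) E
#2 (1,1) H  (was 1)
#3 (3,1) E
#4 (3,3) C  (was 1)
#5 (5,1) E
#6 (3,3) H  (was 3)
#7 (5,4) C  (was 1)
#8 (1,1) H  (was 1)
#9 (0,2) H  (was 2)
#10 (1,1) H  (was 1)
#11 (6,4) H  (was 4)
#12 (5,4) H  (was 4)
#13 (6,4) H  (was 4)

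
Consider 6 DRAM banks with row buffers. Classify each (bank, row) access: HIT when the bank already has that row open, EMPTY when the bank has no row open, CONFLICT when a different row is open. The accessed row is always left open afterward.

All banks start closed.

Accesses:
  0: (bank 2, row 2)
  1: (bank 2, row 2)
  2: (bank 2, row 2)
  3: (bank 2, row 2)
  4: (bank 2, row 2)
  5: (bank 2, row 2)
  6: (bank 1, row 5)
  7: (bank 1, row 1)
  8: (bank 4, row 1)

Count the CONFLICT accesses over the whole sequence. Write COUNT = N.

0: bank 2 row 2 — prev None → EMPTY
1: bank 2 row 2 — prev 2 → HIT
2: bank 2 row 2 — prev 2 → HIT
3: bank 2 row 2 — prev 2 → HIT
4: bank 2 row 2 — prev 2 → HIT
5: bank 2 row 2 — prev 2 → HIT
6: bank 1 row 5 — prev None → EMPTY
7: bank 1 row 1 — prev 5 → CONFLICT
8: bank 4 row 1 — prev None → EMPTY

COUNT = 1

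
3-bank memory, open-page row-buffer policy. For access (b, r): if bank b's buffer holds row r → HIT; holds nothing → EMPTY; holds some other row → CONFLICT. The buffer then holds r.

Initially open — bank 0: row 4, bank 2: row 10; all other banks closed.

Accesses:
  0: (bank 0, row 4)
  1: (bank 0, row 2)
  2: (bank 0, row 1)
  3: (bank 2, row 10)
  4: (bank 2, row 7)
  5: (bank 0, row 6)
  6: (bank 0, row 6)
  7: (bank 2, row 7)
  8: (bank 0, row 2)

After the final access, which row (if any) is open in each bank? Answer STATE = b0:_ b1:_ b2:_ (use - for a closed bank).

STATE = b0:2 b1:- b2:7

0: bank 0 row 4 — prev 4 → HIT
1: bank 0 row 2 — prev 4 → CONFLICT
2: bank 0 row 1 — prev 2 → CONFLICT
3: bank 2 row 10 — prev 10 → HIT
4: bank 2 row 7 — prev 10 → CONFLICT
5: bank 0 row 6 — prev 1 → CONFLICT
6: bank 0 row 6 — prev 6 → HIT
7: bank 2 row 7 — prev 7 → HIT
8: bank 0 row 2 — prev 6 → CONFLICT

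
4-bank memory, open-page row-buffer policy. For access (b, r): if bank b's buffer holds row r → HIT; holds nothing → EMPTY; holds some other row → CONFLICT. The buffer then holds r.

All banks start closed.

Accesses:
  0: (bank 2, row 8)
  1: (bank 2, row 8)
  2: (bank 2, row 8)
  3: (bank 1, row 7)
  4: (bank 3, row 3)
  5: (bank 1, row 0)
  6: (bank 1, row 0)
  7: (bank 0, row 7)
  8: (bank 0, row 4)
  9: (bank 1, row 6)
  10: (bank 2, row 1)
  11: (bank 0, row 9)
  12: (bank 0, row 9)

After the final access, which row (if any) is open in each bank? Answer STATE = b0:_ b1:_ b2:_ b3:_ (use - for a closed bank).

#0 (2,8) E
#1 (2,8) H  (was 8)
#2 (2,8) H  (was 8)
#3 (1,7) E
#4 (3,3) E
#5 (1,0) C  (was 7)
#6 (1,0) H  (was 0)
#7 (0,7) E
#8 (0,4) C  (was 7)
#9 (1,6) C  (was 0)
#10 (2,1) C  (was 8)
#11 (0,9) C  (was 4)
#12 (0,9) H  (was 9)

STATE = b0:9 b1:6 b2:1 b3:3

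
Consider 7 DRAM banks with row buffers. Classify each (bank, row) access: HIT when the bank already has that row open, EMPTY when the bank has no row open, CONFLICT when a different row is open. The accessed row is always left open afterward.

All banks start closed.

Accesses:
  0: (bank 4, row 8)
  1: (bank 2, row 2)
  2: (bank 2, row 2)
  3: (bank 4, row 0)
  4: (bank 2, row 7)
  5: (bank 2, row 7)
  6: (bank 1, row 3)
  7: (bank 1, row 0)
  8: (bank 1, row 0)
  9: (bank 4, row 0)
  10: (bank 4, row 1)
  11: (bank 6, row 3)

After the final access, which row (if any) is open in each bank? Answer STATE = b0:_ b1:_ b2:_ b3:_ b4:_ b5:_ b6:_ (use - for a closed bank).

  [0] b4 r8: no row ⇒ E
  [1] b2 r2: no row ⇒ E
  [2] b2 r2: had r2 ⇒ H
  [3] b4 r0: had r8 ⇒ C
  [4] b2 r7: had r2 ⇒ C
  [5] b2 r7: had r7 ⇒ H
  [6] b1 r3: no row ⇒ E
  [7] b1 r0: had r3 ⇒ C
  [8] b1 r0: had r0 ⇒ H
  [9] b4 r0: had r0 ⇒ H
  [10] b4 r1: had r0 ⇒ C
  [11] b6 r3: no row ⇒ E

STATE = b0:- b1:0 b2:7 b3:- b4:1 b5:- b6:3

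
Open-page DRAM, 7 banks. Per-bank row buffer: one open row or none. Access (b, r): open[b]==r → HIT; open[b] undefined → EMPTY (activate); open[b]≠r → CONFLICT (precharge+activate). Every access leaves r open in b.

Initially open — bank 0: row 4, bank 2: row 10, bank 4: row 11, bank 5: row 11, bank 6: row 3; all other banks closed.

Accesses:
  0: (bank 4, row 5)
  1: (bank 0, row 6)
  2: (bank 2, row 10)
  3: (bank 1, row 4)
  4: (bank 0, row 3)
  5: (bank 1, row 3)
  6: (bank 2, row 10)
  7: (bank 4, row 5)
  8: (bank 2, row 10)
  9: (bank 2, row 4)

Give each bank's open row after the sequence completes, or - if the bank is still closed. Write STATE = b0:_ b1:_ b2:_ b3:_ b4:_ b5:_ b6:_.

step 0: bank4 11->5 [CONFLICT]
step 1: bank0 4->6 [CONFLICT]
step 2: bank2 10->10 [HIT]
step 3: bank1 None->4 [EMPTY]
step 4: bank0 6->3 [CONFLICT]
step 5: bank1 4->3 [CONFLICT]
step 6: bank2 10->10 [HIT]
step 7: bank4 5->5 [HIT]
step 8: bank2 10->10 [HIT]
step 9: bank2 10->4 [CONFLICT]

STATE = b0:3 b1:3 b2:4 b3:- b4:5 b5:11 b6:3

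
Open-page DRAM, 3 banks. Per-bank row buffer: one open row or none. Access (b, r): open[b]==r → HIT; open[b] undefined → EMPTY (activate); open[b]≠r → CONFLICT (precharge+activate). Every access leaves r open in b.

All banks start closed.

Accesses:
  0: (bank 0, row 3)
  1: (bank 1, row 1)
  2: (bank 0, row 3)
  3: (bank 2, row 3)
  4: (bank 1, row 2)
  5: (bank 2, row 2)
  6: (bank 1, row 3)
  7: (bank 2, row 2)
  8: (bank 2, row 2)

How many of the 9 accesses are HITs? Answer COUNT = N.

COUNT = 3

step 0: bank0 None->3 [EMPTY]
step 1: bank1 None->1 [EMPTY]
step 2: bank0 3->3 [HIT]
step 3: bank2 None->3 [EMPTY]
step 4: bank1 1->2 [CONFLICT]
step 5: bank2 3->2 [CONFLICT]
step 6: bank1 2->3 [CONFLICT]
step 7: bank2 2->2 [HIT]
step 8: bank2 2->2 [HIT]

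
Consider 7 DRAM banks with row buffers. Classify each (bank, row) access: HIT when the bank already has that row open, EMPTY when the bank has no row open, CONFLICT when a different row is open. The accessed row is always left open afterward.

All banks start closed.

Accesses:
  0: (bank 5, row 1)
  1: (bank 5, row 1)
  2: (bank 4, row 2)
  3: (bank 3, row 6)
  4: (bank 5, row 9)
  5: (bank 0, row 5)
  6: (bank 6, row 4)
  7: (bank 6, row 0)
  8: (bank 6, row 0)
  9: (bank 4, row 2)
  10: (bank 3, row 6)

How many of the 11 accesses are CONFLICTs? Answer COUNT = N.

#0 (5,1) E
#1 (5,1) H  (was 1)
#2 (4,2) E
#3 (3,6) E
#4 (5,9) C  (was 1)
#5 (0,5) E
#6 (6,4) E
#7 (6,0) C  (was 4)
#8 (6,0) H  (was 0)
#9 (4,2) H  (was 2)
#10 (3,6) H  (was 6)

COUNT = 2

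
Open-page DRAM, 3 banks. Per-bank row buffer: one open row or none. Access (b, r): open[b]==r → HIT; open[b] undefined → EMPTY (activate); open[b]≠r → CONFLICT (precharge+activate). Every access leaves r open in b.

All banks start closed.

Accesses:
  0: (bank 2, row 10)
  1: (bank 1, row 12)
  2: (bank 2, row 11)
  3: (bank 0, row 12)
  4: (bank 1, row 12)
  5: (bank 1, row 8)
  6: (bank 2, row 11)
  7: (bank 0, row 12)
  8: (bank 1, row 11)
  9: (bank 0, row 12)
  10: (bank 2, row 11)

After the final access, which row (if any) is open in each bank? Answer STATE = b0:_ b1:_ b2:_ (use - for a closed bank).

STATE = b0:12 b1:11 b2:11

0: bank 2 row 10 — prev None → EMPTY
1: bank 1 row 12 — prev None → EMPTY
2: bank 2 row 11 — prev 10 → CONFLICT
3: bank 0 row 12 — prev None → EMPTY
4: bank 1 row 12 — prev 12 → HIT
5: bank 1 row 8 — prev 12 → CONFLICT
6: bank 2 row 11 — prev 11 → HIT
7: bank 0 row 12 — prev 12 → HIT
8: bank 1 row 11 — prev 8 → CONFLICT
9: bank 0 row 12 — prev 12 → HIT
10: bank 2 row 11 — prev 11 → HIT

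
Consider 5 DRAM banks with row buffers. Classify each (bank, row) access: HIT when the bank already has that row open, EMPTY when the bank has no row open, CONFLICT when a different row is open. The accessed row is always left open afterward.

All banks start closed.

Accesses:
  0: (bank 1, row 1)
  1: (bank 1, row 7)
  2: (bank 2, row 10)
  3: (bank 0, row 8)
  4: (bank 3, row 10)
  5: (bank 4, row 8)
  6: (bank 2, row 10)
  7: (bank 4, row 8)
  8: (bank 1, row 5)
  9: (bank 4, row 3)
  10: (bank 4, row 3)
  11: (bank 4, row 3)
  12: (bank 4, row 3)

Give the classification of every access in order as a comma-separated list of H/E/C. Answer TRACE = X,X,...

  [0] b1 r1: no row ⇒ E
  [1] b1 r7: had r1 ⇒ C
  [2] b2 r10: no row ⇒ E
  [3] b0 r8: no row ⇒ E
  [4] b3 r10: no row ⇒ E
  [5] b4 r8: no row ⇒ E
  [6] b2 r10: had r10 ⇒ H
  [7] b4 r8: had r8 ⇒ H
  [8] b1 r5: had r7 ⇒ C
  [9] b4 r3: had r8 ⇒ C
  [10] b4 r3: had r3 ⇒ H
  [11] b4 r3: had r3 ⇒ H
  [12] b4 r3: had r3 ⇒ H

TRACE = E,C,E,E,E,E,H,H,C,C,H,H,H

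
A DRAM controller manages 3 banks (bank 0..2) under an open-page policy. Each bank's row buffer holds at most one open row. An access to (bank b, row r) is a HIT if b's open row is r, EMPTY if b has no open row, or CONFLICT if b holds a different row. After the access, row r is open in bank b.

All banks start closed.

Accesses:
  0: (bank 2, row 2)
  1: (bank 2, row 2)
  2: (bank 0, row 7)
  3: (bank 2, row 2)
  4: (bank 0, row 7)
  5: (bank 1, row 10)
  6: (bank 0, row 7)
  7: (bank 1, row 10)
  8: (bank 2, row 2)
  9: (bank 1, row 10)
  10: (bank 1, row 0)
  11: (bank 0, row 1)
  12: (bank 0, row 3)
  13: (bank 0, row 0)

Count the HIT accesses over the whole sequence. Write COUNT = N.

#0 (2,2) E
#1 (2,2) H  (was 2)
#2 (0,7) E
#3 (2,2) H  (was 2)
#4 (0,7) H  (was 7)
#5 (1,10) E
#6 (0,7) H  (was 7)
#7 (1,10) H  (was 10)
#8 (2,2) H  (was 2)
#9 (1,10) H  (was 10)
#10 (1,0) C  (was 10)
#11 (0,1) C  (was 7)
#12 (0,3) C  (was 1)
#13 (0,0) C  (was 3)

COUNT = 7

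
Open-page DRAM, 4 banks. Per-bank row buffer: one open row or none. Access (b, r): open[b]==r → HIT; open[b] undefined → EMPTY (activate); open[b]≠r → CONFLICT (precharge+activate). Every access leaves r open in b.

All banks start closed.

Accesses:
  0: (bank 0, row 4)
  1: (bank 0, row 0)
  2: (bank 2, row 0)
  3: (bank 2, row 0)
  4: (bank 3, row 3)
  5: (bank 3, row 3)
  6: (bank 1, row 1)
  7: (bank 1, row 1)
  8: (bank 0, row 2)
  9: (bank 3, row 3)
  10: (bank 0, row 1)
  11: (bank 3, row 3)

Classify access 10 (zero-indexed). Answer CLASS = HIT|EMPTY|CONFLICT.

  [0] b0 r4: no row ⇒ E
  [1] b0 r0: had r4 ⇒ C
  [2] b2 r0: no row ⇒ E
  [3] b2 r0: had r0 ⇒ H
  [4] b3 r3: no row ⇒ E
  [5] b3 r3: had r3 ⇒ H
  [6] b1 r1: no row ⇒ E
  [7] b1 r1: had r1 ⇒ H
  [8] b0 r2: had r0 ⇒ C
  [9] b3 r3: had r3 ⇒ H
  [10] b0 r1: had r2 ⇒ C
  [11] b3 r3: had r3 ⇒ H

CLASS = CONFLICT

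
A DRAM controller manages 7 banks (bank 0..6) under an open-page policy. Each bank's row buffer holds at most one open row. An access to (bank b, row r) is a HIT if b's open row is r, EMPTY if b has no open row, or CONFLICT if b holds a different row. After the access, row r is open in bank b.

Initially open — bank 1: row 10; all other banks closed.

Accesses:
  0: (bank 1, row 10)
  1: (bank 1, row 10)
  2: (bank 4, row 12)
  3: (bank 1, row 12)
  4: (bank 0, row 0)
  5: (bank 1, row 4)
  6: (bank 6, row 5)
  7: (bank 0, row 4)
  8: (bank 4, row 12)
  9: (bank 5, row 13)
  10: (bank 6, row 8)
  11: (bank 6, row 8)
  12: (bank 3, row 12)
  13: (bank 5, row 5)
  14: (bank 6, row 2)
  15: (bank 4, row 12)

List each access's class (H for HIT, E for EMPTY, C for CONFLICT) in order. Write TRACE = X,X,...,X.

0: bank 1 row 10 — prev 10 → HIT
1: bank 1 row 10 — prev 10 → HIT
2: bank 4 row 12 — prev None → EMPTY
3: bank 1 row 12 — prev 10 → CONFLICT
4: bank 0 row 0 — prev None → EMPTY
5: bank 1 row 4 — prev 12 → CONFLICT
6: bank 6 row 5 — prev None → EMPTY
7: bank 0 row 4 — prev 0 → CONFLICT
8: bank 4 row 12 — prev 12 → HIT
9: bank 5 row 13 — prev None → EMPTY
10: bank 6 row 8 — prev 5 → CONFLICT
11: bank 6 row 8 — prev 8 → HIT
12: bank 3 row 12 — prev None → EMPTY
13: bank 5 row 5 — prev 13 → CONFLICT
14: bank 6 row 2 — prev 8 → CONFLICT
15: bank 4 row 12 — prev 12 → HIT

TRACE = H,H,E,C,E,C,E,C,H,E,C,H,E,C,C,H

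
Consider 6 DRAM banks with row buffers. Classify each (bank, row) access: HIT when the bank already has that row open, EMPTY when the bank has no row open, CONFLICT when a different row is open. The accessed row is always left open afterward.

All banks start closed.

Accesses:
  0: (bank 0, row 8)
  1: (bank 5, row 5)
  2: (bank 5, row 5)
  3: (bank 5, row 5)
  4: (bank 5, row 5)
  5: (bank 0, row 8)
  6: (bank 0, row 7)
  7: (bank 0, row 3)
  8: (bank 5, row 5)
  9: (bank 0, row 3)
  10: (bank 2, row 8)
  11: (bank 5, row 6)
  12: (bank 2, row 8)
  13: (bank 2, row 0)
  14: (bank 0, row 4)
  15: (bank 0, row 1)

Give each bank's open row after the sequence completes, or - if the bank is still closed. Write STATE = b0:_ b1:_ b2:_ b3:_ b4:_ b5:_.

0: bank 0 row 8 — prev None → EMPTY
1: bank 5 row 5 — prev None → EMPTY
2: bank 5 row 5 — prev 5 → HIT
3: bank 5 row 5 — prev 5 → HIT
4: bank 5 row 5 — prev 5 → HIT
5: bank 0 row 8 — prev 8 → HIT
6: bank 0 row 7 — prev 8 → CONFLICT
7: bank 0 row 3 — prev 7 → CONFLICT
8: bank 5 row 5 — prev 5 → HIT
9: bank 0 row 3 — prev 3 → HIT
10: bank 2 row 8 — prev None → EMPTY
11: bank 5 row 6 — prev 5 → CONFLICT
12: bank 2 row 8 — prev 8 → HIT
13: bank 2 row 0 — prev 8 → CONFLICT
14: bank 0 row 4 — prev 3 → CONFLICT
15: bank 0 row 1 — prev 4 → CONFLICT

STATE = b0:1 b1:- b2:0 b3:- b4:- b5:6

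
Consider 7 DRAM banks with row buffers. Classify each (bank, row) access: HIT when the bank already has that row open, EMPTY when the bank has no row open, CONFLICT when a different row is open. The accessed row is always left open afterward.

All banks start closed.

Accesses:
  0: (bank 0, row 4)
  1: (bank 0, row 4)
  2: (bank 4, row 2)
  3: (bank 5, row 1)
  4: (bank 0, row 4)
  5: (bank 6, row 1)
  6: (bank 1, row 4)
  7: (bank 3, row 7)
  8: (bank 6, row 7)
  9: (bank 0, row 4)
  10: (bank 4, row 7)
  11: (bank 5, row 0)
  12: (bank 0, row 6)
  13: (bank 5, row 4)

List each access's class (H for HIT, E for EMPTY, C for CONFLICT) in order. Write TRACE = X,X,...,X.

TRACE = E,H,E,E,H,E,E,E,C,H,C,C,C,C

#0 (0,4) E
#1 (0,4) H  (was 4)
#2 (4,2) E
#3 (5,1) E
#4 (0,4) H  (was 4)
#5 (6,1) E
#6 (1,4) E
#7 (3,7) E
#8 (6,7) C  (was 1)
#9 (0,4) H  (was 4)
#10 (4,7) C  (was 2)
#11 (5,0) C  (was 1)
#12 (0,6) C  (was 4)
#13 (5,4) C  (was 0)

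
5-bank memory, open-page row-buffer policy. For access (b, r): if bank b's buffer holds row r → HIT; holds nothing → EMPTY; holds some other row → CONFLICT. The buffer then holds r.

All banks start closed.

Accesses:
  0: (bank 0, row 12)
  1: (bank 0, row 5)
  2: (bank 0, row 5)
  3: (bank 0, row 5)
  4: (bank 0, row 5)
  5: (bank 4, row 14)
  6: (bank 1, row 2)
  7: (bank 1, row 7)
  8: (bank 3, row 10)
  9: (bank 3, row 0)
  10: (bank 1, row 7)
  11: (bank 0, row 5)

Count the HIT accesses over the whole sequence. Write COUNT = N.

step 0: bank0 None->12 [EMPTY]
step 1: bank0 12->5 [CONFLICT]
step 2: bank0 5->5 [HIT]
step 3: bank0 5->5 [HIT]
step 4: bank0 5->5 [HIT]
step 5: bank4 None->14 [EMPTY]
step 6: bank1 None->2 [EMPTY]
step 7: bank1 2->7 [CONFLICT]
step 8: bank3 None->10 [EMPTY]
step 9: bank3 10->0 [CONFLICT]
step 10: bank1 7->7 [HIT]
step 11: bank0 5->5 [HIT]

COUNT = 5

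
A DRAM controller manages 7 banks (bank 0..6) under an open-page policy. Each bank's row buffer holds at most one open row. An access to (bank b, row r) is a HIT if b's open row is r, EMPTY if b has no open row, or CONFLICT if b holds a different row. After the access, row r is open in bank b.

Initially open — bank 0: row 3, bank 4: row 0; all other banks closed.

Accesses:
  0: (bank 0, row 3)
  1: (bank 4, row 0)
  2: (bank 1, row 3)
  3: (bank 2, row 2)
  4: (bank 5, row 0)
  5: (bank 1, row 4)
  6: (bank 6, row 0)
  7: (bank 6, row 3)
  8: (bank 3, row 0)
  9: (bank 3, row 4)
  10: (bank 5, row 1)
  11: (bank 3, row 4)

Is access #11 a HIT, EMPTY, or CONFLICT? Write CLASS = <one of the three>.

#0 (0,3) H  (was 3)
#1 (4,0) H  (was 0)
#2 (1,3) E
#3 (2,2) E
#4 (5,0) E
#5 (1,4) C  (was 3)
#6 (6,0) E
#7 (6,3) C  (was 0)
#8 (3,0) E
#9 (3,4) C  (was 0)
#10 (5,1) C  (was 0)
#11 (3,4) H  (was 4)

CLASS = HIT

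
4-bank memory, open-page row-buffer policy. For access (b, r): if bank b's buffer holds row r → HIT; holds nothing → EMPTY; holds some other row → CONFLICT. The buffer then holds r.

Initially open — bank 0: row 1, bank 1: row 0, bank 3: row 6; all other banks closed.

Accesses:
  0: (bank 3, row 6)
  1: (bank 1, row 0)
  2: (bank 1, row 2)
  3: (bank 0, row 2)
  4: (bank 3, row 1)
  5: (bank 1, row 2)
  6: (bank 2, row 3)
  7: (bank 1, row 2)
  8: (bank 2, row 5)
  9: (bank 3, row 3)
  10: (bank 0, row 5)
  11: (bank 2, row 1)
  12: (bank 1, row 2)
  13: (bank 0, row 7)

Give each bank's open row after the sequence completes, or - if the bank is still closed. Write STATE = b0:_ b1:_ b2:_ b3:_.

STATE = b0:7 b1:2 b2:1 b3:3

#0 (3,6) H  (was 6)
#1 (1,0) H  (was 0)
#2 (1,2) C  (was 0)
#3 (0,2) C  (was 1)
#4 (3,1) C  (was 6)
#5 (1,2) H  (was 2)
#6 (2,3) E
#7 (1,2) H  (was 2)
#8 (2,5) C  (was 3)
#9 (3,3) C  (was 1)
#10 (0,5) C  (was 2)
#11 (2,1) C  (was 5)
#12 (1,2) H  (was 2)
#13 (0,7) C  (was 5)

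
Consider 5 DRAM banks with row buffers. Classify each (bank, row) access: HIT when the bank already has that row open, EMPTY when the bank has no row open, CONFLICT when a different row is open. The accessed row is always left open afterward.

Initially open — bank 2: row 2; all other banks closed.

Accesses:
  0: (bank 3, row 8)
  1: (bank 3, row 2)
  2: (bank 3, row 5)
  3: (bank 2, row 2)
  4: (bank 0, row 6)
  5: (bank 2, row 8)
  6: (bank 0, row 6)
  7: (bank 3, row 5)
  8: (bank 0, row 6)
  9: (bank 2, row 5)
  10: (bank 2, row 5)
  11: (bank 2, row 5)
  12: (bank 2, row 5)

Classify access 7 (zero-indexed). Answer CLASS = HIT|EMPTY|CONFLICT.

step 0: bank3 None->8 [EMPTY]
step 1: bank3 8->2 [CONFLICT]
step 2: bank3 2->5 [CONFLICT]
step 3: bank2 2->2 [HIT]
step 4: bank0 None->6 [EMPTY]
step 5: bank2 2->8 [CONFLICT]
step 6: bank0 6->6 [HIT]
step 7: bank3 5->5 [HIT]
step 8: bank0 6->6 [HIT]
step 9: bank2 8->5 [CONFLICT]
step 10: bank2 5->5 [HIT]
step 11: bank2 5->5 [HIT]
step 12: bank2 5->5 [HIT]

CLASS = HIT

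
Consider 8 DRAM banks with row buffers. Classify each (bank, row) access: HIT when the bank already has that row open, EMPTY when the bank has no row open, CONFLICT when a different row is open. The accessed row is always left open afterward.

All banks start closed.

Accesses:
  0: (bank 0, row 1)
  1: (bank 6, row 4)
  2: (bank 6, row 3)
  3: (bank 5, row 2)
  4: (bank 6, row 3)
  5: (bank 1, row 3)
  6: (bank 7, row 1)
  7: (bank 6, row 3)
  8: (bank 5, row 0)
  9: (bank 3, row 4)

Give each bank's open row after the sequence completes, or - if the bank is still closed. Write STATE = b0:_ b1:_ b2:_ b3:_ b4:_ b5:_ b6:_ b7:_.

STATE = b0:1 b1:3 b2:- b3:4 b4:- b5:0 b6:3 b7:1

step 0: bank0 None->1 [EMPTY]
step 1: bank6 None->4 [EMPTY]
step 2: bank6 4->3 [CONFLICT]
step 3: bank5 None->2 [EMPTY]
step 4: bank6 3->3 [HIT]
step 5: bank1 None->3 [EMPTY]
step 6: bank7 None->1 [EMPTY]
step 7: bank6 3->3 [HIT]
step 8: bank5 2->0 [CONFLICT]
step 9: bank3 None->4 [EMPTY]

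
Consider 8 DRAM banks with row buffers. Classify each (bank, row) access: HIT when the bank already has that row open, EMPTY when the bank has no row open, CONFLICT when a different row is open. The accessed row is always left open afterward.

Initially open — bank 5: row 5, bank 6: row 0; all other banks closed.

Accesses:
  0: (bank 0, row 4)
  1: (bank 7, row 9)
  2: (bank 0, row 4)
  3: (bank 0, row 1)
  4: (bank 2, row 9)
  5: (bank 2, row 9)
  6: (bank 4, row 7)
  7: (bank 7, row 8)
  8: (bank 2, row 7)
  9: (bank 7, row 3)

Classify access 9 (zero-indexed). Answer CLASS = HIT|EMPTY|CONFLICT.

#0 (0,4) E
#1 (7,9) E
#2 (0,4) H  (was 4)
#3 (0,1) C  (was 4)
#4 (2,9) E
#5 (2,9) H  (was 9)
#6 (4,7) E
#7 (7,8) C  (was 9)
#8 (2,7) C  (was 9)
#9 (7,3) C  (was 8)

CLASS = CONFLICT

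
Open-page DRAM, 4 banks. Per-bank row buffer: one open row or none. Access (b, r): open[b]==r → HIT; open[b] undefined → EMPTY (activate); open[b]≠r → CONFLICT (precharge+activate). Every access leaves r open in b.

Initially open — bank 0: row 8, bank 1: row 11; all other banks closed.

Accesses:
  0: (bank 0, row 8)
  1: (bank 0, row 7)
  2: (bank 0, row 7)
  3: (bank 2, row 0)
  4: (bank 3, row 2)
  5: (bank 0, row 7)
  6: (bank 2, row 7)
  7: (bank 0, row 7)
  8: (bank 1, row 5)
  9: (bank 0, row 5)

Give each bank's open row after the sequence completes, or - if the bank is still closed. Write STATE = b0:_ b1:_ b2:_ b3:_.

STATE = b0:5 b1:5 b2:7 b3:2

  [0] b0 r8: had r8 ⇒ H
  [1] b0 r7: had r8 ⇒ C
  [2] b0 r7: had r7 ⇒ H
  [3] b2 r0: no row ⇒ E
  [4] b3 r2: no row ⇒ E
  [5] b0 r7: had r7 ⇒ H
  [6] b2 r7: had r0 ⇒ C
  [7] b0 r7: had r7 ⇒ H
  [8] b1 r5: had r11 ⇒ C
  [9] b0 r5: had r7 ⇒ C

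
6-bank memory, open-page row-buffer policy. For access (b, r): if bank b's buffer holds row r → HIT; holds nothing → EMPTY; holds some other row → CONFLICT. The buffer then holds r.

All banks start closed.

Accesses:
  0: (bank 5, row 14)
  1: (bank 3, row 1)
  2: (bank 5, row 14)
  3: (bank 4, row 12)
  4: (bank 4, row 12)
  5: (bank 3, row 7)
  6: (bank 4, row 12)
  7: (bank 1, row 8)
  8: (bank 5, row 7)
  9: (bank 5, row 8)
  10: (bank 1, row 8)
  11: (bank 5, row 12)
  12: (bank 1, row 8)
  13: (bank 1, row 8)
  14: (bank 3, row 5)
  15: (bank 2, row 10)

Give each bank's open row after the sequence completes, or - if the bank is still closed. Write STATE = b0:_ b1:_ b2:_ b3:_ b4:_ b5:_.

  [0] b5 r14: no row ⇒ E
  [1] b3 r1: no row ⇒ E
  [2] b5 r14: had r14 ⇒ H
  [3] b4 r12: no row ⇒ E
  [4] b4 r12: had r12 ⇒ H
  [5] b3 r7: had r1 ⇒ C
  [6] b4 r12: had r12 ⇒ H
  [7] b1 r8: no row ⇒ E
  [8] b5 r7: had r14 ⇒ C
  [9] b5 r8: had r7 ⇒ C
  [10] b1 r8: had r8 ⇒ H
  [11] b5 r12: had r8 ⇒ C
  [12] b1 r8: had r8 ⇒ H
  [13] b1 r8: had r8 ⇒ H
  [14] b3 r5: had r7 ⇒ C
  [15] b2 r10: no row ⇒ E

STATE = b0:- b1:8 b2:10 b3:5 b4:12 b5:12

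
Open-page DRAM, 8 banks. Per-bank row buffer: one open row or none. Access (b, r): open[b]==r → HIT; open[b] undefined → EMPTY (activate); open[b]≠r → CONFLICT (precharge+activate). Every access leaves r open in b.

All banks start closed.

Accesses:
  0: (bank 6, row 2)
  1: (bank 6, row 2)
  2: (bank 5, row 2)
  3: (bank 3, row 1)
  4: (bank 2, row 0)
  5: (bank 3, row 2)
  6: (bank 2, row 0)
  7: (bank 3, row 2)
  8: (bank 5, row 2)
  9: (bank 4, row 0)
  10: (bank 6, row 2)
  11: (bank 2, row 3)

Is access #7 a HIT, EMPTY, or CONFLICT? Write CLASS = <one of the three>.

CLASS = HIT

0: bank 6 row 2 — prev None → EMPTY
1: bank 6 row 2 — prev 2 → HIT
2: bank 5 row 2 — prev None → EMPTY
3: bank 3 row 1 — prev None → EMPTY
4: bank 2 row 0 — prev None → EMPTY
5: bank 3 row 2 — prev 1 → CONFLICT
6: bank 2 row 0 — prev 0 → HIT
7: bank 3 row 2 — prev 2 → HIT
8: bank 5 row 2 — prev 2 → HIT
9: bank 4 row 0 — prev None → EMPTY
10: bank 6 row 2 — prev 2 → HIT
11: bank 2 row 3 — prev 0 → CONFLICT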